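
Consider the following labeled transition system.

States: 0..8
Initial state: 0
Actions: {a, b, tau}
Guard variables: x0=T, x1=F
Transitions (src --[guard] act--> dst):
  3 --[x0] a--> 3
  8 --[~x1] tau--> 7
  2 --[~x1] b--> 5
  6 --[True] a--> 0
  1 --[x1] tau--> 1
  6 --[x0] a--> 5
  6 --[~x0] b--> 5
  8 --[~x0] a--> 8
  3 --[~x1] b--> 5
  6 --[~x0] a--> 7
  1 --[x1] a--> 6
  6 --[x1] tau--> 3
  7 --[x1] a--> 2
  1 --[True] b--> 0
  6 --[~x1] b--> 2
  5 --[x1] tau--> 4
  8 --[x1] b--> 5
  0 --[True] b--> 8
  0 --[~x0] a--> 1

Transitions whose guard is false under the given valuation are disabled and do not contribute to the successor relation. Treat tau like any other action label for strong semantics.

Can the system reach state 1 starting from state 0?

Guard filter leaves 9 enabled edge(s).
depth 0: {0}
depth 1: {8}  total {0,8}
depth 2: {7}  total {0,7,8}
Reach set: {0,7,8}

Answer: UNREACHABLE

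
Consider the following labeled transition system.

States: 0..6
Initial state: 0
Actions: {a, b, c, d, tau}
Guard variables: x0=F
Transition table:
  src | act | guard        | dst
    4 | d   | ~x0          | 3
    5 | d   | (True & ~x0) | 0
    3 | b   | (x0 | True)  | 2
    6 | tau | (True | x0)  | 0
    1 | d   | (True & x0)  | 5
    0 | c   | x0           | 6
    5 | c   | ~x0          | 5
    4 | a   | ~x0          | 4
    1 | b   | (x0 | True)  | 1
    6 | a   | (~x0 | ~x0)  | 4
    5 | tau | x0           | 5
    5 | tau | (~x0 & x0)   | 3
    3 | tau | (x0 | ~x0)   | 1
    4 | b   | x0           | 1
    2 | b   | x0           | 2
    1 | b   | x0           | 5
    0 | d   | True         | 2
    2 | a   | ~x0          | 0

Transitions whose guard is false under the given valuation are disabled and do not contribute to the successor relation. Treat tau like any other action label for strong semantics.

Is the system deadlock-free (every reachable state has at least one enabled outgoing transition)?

Answer: DEADLOCK-FREE

Analysis:
Reachable = {0,2}
  0: d→2  [1 exit(s)]
  2: a→0  [1 exit(s)]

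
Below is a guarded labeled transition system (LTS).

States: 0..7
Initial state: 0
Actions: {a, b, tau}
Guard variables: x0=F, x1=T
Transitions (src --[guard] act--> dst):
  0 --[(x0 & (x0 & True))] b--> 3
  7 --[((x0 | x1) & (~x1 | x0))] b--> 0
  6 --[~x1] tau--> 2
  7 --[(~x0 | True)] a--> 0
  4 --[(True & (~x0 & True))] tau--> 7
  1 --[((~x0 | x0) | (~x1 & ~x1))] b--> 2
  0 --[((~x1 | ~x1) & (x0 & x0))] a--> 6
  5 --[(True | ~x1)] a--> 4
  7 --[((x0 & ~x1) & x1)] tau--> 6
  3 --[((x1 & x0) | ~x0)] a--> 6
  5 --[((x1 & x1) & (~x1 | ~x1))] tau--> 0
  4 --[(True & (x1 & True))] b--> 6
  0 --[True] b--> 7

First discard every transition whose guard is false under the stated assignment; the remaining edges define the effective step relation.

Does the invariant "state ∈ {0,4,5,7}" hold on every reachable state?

Answer: INVARIANT HOLDS

Trace:
Inv-set: {0,4,5,7}
R = {0,7}
  0: safe
  7: safe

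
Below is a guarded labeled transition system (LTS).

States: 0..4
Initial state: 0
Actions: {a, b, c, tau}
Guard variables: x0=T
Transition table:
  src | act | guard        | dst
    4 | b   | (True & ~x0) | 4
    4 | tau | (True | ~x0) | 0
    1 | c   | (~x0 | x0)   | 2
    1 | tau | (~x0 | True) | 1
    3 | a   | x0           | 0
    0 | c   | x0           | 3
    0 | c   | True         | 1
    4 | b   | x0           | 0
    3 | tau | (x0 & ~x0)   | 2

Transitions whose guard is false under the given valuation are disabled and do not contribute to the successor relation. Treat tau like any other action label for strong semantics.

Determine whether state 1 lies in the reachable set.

Answer: REACHABLE

Analysis:
Guard filter leaves 7 enabled edge(s).
L0 = {0}
L1 = {1,3}  cumulative {0,1,3}
L2 = {2}  cumulative {0,1,2,3}
R = {0,1,2,3}
trace reaching 1: c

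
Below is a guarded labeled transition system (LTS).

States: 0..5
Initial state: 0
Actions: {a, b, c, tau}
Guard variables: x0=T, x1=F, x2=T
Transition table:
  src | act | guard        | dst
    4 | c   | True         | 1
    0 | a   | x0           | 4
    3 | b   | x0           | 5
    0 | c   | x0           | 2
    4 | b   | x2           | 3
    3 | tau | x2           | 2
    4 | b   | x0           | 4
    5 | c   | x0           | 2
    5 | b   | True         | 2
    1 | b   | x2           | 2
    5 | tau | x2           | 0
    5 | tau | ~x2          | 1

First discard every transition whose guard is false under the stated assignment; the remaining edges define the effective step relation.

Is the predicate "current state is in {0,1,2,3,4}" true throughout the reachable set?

Safe = {0,1,2,3,4}
R = {0,1,2,3,4,5}
  0: safe
  1: safe
  2: safe
  3: safe
  4: safe
  5: outside
counterexample path to 5: a·b·b

Answer: INVARIANT VIOLATED at state 5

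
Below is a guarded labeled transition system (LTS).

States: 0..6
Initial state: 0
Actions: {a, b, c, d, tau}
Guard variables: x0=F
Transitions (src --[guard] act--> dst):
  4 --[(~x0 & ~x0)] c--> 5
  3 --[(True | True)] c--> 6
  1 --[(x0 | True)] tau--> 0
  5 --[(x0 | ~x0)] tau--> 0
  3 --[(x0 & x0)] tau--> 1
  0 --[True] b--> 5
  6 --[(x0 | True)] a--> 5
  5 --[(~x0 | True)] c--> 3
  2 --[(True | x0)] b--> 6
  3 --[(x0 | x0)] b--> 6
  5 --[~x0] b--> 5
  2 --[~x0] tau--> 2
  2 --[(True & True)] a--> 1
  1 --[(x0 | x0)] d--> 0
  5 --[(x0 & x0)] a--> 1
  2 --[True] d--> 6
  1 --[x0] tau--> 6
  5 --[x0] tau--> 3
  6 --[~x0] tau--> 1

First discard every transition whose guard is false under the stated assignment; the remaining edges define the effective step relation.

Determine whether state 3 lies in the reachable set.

Answer: REACHABLE

Working:
After dropping false guards: 13 live edges.
depth 0: {0}
depth 1: {5}  cumulative {0,5}
depth 2: {3}  cumulative {0,3,5}
depth 3: {6}  cumulative {0,3,5,6}
depth 4: {1}  cumulative {0,1,3,5,6}
R = {0,1,3,5,6}
trace reaching 3: b·c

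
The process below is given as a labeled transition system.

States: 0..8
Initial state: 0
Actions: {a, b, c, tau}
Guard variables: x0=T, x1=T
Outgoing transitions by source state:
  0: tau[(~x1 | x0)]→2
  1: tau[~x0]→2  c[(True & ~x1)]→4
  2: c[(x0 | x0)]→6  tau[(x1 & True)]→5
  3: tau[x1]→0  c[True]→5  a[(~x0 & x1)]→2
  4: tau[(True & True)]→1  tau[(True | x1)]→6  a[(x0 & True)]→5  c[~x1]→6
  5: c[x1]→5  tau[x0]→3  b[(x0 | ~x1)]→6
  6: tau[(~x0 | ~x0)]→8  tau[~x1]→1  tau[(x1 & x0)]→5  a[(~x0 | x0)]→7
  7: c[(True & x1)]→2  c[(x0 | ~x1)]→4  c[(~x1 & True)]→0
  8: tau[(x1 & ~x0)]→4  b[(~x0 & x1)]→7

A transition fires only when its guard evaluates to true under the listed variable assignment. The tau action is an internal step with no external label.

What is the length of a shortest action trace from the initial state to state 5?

Answer: 2

Working:
BFS to 5:
  Layer 0: {0}
  Layer 1: {2}
  Layer 2: {5,6}
first hit 5 at d=2 via tau·tau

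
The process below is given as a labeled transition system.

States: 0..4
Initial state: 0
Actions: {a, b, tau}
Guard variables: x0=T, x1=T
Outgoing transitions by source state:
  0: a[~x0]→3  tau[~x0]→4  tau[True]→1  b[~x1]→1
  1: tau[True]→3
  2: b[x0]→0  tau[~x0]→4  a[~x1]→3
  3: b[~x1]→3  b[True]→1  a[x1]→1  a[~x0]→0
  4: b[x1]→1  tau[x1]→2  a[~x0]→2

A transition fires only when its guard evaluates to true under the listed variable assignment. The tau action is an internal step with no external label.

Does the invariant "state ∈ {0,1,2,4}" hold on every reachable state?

Answer: INVARIANT VIOLATED at state 3

Working:
Allowed set {0,1,2,4}
Reachable = {0,1,3}
  0: ✓
  1: ✓
  3: outside
reach 3 via tau·tau — violates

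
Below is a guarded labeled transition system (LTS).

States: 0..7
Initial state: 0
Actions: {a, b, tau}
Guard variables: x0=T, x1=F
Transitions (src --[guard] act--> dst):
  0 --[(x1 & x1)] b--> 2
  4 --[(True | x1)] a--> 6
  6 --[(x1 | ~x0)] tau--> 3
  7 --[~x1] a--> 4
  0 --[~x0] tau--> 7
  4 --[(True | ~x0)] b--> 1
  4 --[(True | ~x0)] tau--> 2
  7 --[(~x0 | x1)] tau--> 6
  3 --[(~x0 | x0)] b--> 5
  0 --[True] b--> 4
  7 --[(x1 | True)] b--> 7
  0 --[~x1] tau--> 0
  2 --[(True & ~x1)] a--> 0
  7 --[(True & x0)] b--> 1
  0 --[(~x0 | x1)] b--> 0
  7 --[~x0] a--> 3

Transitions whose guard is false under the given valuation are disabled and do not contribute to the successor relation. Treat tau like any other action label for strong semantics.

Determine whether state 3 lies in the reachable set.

Answer: UNREACHABLE

Trace:
After dropping false guards: 10 live edges.
L0 = {0}
L1 = {4}  now seen {0,4}
L2 = {1,2,6}  now seen {0,1,2,4,6}
Reach set: {0,1,2,4,6}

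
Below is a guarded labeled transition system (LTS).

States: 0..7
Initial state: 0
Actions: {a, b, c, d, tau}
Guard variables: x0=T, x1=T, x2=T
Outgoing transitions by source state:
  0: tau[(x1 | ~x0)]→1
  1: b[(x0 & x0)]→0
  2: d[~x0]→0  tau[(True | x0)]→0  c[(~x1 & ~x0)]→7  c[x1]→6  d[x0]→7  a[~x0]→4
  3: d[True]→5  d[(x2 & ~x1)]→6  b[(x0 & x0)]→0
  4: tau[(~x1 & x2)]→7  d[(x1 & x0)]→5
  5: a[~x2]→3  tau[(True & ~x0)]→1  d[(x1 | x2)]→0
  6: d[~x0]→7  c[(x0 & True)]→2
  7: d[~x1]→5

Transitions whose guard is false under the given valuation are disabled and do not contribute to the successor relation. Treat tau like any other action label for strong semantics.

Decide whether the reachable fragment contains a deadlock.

Answer: DEADLOCK-FREE

Analysis:
Reachable = {0,1}
  0: tau→1  [1 exit(s)]
  1: b→0  [1 exit(s)]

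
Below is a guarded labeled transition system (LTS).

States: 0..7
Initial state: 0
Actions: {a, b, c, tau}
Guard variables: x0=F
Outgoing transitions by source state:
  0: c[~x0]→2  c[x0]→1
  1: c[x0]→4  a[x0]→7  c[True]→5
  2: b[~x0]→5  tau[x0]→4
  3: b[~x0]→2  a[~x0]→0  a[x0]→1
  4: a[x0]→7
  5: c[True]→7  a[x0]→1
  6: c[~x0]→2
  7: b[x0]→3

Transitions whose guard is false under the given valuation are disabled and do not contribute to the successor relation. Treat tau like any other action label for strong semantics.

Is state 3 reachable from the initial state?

Answer: UNREACHABLE

Analysis:
After dropping false guards: 7 live edges.
depth 0: {0}
depth 1: {2}  total {0,2}
depth 2: {5}  total {0,2,5}
depth 3: {7}  total {0,2,5,7}
Reach set: {0,2,5,7}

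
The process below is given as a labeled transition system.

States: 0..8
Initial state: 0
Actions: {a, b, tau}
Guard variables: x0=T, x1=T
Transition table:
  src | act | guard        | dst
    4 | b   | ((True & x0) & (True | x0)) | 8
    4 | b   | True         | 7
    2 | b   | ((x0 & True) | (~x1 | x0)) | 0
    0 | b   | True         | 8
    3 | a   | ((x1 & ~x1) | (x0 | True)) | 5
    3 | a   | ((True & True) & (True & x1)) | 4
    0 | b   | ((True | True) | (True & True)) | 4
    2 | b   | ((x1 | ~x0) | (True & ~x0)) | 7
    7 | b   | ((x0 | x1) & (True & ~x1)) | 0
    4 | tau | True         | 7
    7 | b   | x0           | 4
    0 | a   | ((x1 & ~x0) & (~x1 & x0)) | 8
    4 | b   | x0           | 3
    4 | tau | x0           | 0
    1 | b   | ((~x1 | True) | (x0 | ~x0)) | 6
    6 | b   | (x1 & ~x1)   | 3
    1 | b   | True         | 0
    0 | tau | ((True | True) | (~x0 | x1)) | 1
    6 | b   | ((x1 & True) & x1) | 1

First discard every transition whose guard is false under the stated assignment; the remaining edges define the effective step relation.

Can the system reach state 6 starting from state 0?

After dropping false guards: 16 live edges.
L0 = {0}
L1 = {1,4,8}  now seen {0,1,4,8}
L2 = {3,6,7}  now seen {0,1,3,4,6,7,8}
L3 = {5}  now seen {0,1,3,4,5,6,7,8}
R = {0,1,3,4,5,6,7,8}
witness 6: tau·b

Answer: REACHABLE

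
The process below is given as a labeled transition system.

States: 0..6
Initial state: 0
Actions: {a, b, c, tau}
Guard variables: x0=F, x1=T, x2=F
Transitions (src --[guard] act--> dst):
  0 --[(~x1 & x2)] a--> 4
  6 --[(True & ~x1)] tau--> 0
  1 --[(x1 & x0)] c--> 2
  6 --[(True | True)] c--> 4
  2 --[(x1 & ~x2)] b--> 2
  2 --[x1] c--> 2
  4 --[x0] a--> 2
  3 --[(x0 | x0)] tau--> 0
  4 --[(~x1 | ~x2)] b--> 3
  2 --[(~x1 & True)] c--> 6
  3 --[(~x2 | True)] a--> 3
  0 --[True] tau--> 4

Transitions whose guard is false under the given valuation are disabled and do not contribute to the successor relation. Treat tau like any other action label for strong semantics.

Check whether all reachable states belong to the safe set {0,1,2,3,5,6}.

Answer: INVARIANT VIOLATED at state 4

Trace:
Safe = {0,1,2,3,5,6}
Reachable = {0,3,4}
  0: safe
  3: safe
  4: VIOLATES
reach 4 via tau — violates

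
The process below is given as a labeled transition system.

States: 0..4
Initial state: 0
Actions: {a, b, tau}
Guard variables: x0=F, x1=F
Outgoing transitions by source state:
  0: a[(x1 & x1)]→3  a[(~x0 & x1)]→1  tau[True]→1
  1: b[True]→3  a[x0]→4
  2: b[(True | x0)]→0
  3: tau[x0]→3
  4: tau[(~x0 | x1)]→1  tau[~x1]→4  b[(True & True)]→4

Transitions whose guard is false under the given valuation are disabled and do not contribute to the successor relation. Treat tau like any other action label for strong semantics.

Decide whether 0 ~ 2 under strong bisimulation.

Answer: NOT BISIMILAR

Trace:
Refine partition for ~:
  P[0] = {{0,1,2,3,4}}
  P[1] = {{0},{1,2},{3},{4}}
  P[2] = {{0},{1},{2},{3},{4}}
stable after 3 split(s): 5 block(s)
class of 0: {0}; class of 2: {2}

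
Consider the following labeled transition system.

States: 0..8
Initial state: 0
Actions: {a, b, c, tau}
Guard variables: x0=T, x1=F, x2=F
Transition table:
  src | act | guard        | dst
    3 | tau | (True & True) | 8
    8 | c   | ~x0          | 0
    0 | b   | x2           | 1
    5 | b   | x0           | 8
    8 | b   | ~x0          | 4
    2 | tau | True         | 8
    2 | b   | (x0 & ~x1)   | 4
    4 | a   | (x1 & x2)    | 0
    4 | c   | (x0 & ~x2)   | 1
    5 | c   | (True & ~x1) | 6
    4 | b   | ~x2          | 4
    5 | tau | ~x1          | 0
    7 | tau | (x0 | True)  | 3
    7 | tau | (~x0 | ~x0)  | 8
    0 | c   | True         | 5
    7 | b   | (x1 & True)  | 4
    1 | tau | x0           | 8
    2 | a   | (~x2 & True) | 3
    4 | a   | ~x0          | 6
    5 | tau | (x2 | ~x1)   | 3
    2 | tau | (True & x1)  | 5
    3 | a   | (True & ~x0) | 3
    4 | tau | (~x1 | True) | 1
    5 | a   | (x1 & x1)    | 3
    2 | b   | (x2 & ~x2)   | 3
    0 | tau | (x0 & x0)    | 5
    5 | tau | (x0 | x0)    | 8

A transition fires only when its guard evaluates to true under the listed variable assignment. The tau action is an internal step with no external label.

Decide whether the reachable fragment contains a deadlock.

R = {0,3,5,6,8}
  0: c→5  tau→5  [2 out]
  3: tau→8  [1 out]
  5: b→8  c→6  tau→0  tau→3  tau→8  [5 out]
  6: ∅  [deadlock]
  8: ∅  [deadlock]
Path to 6: c·c

Answer: DEADLOCK at state 6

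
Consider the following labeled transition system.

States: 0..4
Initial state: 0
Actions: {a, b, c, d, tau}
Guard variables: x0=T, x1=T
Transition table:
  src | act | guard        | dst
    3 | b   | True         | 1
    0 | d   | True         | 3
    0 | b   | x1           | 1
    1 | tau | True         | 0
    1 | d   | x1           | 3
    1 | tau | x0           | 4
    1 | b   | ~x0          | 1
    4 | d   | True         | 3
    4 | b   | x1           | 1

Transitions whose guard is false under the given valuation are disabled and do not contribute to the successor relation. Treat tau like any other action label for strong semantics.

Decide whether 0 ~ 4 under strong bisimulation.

Bisimulation quotient by refinement:
  π0 = {{0,1,2,3,4}}
  π1 = {{0,4},{1},{2},{3}}
4 equivalence class(es) (converged in 2)
0∈{0,4}, 4∈{0,4}

Answer: BISIMILAR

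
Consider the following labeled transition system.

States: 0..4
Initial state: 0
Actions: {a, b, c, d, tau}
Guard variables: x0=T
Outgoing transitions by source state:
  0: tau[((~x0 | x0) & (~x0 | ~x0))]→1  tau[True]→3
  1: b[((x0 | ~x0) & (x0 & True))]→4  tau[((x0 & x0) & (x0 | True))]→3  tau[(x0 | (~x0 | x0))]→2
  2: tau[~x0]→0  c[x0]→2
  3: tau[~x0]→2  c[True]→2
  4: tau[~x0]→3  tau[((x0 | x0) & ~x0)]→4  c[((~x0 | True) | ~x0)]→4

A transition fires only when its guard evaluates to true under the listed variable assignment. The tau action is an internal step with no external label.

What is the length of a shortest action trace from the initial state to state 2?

Answer: 2

Analysis:
BFS to 2:
  L0 = {0}
  L1 = {3}
  L2 = {2}
2 enters at depth 2; path tau·c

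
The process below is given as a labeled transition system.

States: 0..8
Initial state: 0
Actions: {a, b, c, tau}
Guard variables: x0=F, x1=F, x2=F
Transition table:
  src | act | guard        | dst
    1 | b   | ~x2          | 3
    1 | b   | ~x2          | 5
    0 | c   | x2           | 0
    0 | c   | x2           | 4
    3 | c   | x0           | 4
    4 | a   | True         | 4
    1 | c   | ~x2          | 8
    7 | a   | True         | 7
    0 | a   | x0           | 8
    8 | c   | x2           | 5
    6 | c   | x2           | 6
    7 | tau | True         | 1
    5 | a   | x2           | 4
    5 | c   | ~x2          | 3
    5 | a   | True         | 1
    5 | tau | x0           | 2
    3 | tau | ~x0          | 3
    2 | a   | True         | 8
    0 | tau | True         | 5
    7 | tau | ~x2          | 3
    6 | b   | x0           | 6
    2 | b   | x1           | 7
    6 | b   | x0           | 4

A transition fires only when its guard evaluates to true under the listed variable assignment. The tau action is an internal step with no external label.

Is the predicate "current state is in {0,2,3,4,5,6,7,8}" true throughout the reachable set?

Allowed set {0,2,3,4,5,6,7,8}
Reach set: {0,1,3,5,8}
  0: safe
  1: VIOLATES
  3: safe
  5: safe
  8: safe
reach 1 via tau·a — violates

Answer: INVARIANT VIOLATED at state 1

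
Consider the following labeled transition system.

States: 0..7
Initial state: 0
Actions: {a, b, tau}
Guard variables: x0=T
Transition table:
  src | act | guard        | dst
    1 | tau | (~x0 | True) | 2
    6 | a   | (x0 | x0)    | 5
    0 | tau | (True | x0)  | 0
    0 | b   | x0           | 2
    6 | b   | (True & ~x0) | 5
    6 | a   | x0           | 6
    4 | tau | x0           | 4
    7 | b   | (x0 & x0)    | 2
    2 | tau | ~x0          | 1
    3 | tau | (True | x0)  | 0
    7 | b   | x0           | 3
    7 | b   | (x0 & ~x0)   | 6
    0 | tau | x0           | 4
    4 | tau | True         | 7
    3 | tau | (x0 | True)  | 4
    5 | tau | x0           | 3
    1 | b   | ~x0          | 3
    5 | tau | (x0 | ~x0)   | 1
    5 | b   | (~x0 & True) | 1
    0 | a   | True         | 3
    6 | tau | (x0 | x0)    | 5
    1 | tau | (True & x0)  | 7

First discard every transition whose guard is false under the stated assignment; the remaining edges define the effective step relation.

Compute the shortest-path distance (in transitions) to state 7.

Layered search for 7:
  Layer 0: {0}
  Layer 1: {2,3,4}
  Layer 2: {7}
7 enters at depth 2; path tau·tau

Answer: 2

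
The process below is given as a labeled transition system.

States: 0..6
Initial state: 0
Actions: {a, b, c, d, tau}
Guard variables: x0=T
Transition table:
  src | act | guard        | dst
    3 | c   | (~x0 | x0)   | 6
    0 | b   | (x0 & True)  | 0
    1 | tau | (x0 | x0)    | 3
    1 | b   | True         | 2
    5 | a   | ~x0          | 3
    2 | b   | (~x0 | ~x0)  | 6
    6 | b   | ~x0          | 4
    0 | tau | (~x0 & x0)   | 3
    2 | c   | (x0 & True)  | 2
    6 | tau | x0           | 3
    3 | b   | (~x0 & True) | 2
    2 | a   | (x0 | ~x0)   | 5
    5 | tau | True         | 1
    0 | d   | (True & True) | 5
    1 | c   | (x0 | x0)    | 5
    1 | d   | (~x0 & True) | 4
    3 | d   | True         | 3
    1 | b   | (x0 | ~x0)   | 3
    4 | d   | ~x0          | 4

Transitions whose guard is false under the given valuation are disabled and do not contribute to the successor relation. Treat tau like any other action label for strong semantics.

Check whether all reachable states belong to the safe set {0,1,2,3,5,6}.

Answer: INVARIANT HOLDS

Analysis:
Allowed set {0,1,2,3,5,6}
Reachable = {0,1,2,3,5,6}
  0: ok
  1: ok
  2: ok
  3: ok
  5: ok
  6: ok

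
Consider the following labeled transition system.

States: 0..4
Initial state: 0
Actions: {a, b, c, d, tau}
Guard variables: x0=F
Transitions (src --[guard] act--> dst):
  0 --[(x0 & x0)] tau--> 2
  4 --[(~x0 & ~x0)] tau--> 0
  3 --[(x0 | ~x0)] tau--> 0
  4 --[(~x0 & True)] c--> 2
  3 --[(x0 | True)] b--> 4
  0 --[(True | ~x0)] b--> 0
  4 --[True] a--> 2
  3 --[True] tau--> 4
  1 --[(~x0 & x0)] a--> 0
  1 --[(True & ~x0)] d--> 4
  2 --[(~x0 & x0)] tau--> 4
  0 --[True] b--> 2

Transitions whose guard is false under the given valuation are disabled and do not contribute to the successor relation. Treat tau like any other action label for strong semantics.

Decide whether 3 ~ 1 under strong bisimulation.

Bisimulation quotient by refinement:
  π0 = {{0,1,2,3,4}}
  π1 = {{0},{1},{2},{3},{4}}
stable after 2 split(s): 5 block(s)
class of 3: {3}; class of 1: {1}

Answer: NOT BISIMILAR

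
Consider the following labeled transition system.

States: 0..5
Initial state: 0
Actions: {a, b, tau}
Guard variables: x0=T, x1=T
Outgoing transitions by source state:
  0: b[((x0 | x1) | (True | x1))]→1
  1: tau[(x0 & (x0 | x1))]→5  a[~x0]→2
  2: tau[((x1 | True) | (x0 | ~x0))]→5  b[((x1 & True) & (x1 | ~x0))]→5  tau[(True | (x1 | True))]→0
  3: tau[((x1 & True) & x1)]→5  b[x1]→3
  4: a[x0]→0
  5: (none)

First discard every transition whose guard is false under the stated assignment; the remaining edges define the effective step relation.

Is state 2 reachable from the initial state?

8 transition(s) survive guard evaluation.
L0 = {0}
L1 = {1}  cumulative {0,1}
L2 = {5}  cumulative {0,1,5}
Reach set: {0,1,5}

Answer: UNREACHABLE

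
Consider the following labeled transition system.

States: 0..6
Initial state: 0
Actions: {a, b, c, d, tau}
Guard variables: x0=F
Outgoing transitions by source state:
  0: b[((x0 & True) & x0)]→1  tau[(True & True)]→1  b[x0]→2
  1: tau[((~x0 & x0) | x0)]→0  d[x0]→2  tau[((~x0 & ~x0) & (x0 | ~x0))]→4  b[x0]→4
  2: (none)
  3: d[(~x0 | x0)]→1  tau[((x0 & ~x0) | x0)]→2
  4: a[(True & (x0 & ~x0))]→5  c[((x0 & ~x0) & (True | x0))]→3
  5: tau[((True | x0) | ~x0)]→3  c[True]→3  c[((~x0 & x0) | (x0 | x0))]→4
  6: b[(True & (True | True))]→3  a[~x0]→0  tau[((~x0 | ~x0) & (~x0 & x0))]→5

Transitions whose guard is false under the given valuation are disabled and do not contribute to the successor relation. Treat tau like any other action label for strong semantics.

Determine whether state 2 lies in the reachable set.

Answer: UNREACHABLE

Analysis:
7 transition(s) survive guard evaluation.
L0 = {0}
L1 = {1}  cumulative {0,1}
L2 = {4}  cumulative {0,1,4}
Reachable = {0,1,4}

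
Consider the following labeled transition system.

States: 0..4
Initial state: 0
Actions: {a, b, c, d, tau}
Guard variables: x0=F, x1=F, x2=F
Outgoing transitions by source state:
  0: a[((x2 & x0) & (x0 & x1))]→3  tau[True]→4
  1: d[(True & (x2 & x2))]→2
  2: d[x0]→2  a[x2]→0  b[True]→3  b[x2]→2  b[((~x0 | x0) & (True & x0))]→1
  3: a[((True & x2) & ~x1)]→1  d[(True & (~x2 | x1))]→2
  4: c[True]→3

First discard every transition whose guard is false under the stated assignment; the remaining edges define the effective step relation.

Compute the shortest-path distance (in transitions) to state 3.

Answer: 2

Working:
BFS to 3:
  Layer 0: {0}
  Layer 1: {4}
  Layer 2: {3}
3 enters at depth 2; path tau·c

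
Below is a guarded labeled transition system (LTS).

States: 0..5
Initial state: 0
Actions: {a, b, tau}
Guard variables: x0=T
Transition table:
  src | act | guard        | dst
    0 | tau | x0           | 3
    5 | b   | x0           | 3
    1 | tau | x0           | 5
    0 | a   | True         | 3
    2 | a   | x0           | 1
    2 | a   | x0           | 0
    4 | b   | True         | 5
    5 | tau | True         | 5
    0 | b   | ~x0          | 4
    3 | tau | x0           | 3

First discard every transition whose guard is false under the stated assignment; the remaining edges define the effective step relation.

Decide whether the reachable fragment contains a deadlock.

Answer: DEADLOCK-FREE

Working:
Reach set: {0,3}
  0: a→3  tau→3  [deg 2]
  3: tau→3  [deg 1]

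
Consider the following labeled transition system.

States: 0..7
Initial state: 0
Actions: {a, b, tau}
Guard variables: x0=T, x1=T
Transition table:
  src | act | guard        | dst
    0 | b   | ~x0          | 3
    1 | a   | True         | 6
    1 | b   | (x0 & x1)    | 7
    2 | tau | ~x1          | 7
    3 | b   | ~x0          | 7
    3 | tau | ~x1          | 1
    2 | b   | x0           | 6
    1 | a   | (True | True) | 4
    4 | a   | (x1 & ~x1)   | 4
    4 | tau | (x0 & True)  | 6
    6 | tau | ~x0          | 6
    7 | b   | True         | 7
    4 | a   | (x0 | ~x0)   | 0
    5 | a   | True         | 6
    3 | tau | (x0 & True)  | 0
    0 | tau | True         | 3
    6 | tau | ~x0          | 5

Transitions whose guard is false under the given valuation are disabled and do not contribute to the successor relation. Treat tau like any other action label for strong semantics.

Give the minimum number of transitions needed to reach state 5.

Answer: UNREACHABLE

Working:
BFS to 5:
  L0 = {0}
  L1 = {3}
5 never appears.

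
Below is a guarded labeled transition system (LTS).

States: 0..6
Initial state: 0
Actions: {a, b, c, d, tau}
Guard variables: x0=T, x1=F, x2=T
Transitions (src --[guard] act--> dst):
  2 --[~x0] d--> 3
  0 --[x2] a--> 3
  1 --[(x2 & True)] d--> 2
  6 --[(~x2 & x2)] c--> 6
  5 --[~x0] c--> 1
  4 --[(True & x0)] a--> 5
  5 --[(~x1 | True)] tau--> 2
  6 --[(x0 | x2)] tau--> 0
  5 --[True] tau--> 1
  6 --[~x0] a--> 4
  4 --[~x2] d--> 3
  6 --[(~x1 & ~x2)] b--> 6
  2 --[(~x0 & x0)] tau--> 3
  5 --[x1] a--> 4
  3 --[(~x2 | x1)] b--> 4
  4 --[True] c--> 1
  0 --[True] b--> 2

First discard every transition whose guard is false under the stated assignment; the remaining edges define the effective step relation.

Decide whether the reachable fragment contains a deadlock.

Answer: DEADLOCK at state 2

Analysis:
Reach set: {0,2,3}
  0: a→3  b→2  [2 exit(s)]
  2: ∅  [STUCK]
  3: ∅  [STUCK]
trace reaching 2: b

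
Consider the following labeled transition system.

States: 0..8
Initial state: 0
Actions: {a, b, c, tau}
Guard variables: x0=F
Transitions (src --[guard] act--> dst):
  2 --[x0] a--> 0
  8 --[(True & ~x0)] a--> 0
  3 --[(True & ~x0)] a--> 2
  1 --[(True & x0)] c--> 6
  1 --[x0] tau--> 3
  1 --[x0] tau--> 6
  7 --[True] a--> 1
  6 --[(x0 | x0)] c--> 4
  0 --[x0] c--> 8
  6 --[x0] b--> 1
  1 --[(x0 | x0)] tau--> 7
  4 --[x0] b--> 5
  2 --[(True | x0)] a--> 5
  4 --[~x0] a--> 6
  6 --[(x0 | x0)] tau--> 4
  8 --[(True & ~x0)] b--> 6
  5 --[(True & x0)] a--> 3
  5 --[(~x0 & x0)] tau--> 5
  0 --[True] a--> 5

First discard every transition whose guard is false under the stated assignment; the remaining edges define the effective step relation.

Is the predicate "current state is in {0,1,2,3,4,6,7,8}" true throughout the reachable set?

Safe = {0,1,2,3,4,6,7,8}
Reach set: {0,5}
  0: safe
  5: VIOLATES
counterexample path to 5: a

Answer: INVARIANT VIOLATED at state 5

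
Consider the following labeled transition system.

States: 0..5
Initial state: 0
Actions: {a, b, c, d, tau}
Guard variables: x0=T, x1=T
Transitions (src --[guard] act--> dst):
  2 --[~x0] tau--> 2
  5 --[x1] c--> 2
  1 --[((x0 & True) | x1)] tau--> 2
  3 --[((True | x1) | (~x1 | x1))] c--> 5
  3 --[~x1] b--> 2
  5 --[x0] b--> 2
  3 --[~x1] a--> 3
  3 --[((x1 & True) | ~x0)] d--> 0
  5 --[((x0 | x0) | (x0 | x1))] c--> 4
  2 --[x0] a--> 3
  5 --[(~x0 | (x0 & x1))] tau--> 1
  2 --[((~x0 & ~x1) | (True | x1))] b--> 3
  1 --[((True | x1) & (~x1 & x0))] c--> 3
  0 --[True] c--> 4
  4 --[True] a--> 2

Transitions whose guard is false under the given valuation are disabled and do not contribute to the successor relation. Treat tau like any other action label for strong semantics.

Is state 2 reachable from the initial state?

After dropping false guards: 11 live edges.
L0 = {0}
L1 = {4}  now seen {0,4}
L2 = {2}  now seen {0,2,4}
L3 = {3}  now seen {0,2,3,4}
L4 = {5}  now seen {0,2,3,4,5}
L5 = {1}  now seen {0,1,2,3,4,5}
R = {0,1,2,3,4,5}
Path to 2: c·a

Answer: REACHABLE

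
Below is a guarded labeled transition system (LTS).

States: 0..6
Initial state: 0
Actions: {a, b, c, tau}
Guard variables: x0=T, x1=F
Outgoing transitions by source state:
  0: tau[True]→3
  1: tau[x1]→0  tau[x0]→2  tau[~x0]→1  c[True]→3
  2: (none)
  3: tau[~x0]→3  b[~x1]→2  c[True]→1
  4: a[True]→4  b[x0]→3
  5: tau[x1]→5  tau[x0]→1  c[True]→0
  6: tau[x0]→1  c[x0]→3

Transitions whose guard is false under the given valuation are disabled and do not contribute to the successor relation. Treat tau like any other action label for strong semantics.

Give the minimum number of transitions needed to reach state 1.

Answer: 2

Analysis:
Breadth-first toward 1:
  Layer 0: {0}
  Layer 1: {3}
  Layer 2: {1,2}
1 enters at depth 2; path tau·c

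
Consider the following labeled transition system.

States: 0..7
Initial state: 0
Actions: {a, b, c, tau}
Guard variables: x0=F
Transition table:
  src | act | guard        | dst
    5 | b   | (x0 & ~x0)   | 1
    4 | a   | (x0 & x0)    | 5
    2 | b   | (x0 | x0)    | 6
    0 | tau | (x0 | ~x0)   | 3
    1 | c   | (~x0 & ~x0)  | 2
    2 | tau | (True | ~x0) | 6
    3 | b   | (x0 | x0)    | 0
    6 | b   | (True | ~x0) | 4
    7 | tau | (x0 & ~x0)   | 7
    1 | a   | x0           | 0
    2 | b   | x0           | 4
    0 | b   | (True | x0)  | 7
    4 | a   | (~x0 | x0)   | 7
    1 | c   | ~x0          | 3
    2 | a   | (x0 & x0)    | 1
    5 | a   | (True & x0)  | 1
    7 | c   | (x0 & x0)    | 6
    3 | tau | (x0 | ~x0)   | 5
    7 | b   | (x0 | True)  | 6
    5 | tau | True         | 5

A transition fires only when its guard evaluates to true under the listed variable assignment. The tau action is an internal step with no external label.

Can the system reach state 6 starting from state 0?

10 transition(s) survive guard evaluation.
Layer 0: {0}
Layer 1: {3,7}  cumulative {0,3,7}
Layer 2: {5,6}  cumulative {0,3,5,6,7}
Layer 3: {4}  cumulative {0,3,4,5,6,7}
R = {0,3,4,5,6,7}
witness 6: b·b

Answer: REACHABLE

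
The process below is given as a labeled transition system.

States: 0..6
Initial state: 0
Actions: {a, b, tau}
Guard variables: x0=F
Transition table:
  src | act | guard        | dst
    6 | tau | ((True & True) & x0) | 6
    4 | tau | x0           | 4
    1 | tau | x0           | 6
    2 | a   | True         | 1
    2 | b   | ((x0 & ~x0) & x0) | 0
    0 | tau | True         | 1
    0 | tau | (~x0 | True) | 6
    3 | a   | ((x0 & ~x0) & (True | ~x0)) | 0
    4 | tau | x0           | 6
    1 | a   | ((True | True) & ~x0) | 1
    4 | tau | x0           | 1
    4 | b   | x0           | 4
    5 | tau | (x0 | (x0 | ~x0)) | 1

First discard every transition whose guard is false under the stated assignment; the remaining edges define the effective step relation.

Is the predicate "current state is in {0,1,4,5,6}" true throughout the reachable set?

Inv-set: {0,1,4,5,6}
Reachable = {0,1,6}
  0: ok
  1: ok
  6: ok

Answer: INVARIANT HOLDS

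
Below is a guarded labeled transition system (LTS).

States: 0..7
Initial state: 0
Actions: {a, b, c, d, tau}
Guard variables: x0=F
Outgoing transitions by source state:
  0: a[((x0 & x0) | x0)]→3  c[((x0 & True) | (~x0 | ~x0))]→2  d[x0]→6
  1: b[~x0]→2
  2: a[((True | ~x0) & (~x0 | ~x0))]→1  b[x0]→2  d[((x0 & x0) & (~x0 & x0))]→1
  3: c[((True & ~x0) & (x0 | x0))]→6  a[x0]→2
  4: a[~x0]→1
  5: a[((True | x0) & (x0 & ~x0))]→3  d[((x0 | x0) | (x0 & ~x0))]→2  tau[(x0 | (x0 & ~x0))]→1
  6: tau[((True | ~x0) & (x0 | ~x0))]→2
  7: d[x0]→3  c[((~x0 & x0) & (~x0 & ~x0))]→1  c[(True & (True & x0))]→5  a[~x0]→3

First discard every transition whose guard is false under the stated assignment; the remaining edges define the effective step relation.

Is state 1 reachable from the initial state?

After dropping false guards: 6 live edges.
L0 = {0}
L1 = {2}  cumulative {0,2}
L2 = {1}  cumulative {0,1,2}
Reach set: {0,1,2}
Path to 1: c·a

Answer: REACHABLE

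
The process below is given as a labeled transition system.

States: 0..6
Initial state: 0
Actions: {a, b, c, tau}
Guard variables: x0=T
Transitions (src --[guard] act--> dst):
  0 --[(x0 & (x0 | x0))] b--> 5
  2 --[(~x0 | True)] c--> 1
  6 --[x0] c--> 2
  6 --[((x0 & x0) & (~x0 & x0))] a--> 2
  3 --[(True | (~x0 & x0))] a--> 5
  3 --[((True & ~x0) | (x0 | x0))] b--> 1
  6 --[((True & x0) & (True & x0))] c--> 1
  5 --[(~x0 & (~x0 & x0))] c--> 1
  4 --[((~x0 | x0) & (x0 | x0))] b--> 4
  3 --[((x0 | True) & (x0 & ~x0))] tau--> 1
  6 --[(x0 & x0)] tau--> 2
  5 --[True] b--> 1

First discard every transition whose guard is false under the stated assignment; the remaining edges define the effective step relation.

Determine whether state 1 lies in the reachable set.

Answer: REACHABLE

Working:
After dropping false guards: 9 live edges.
Layer 0: {0}
Layer 1: {5}  total {0,5}
Layer 2: {1}  total {0,1,5}
R = {0,1,5}
Path to 1: b·b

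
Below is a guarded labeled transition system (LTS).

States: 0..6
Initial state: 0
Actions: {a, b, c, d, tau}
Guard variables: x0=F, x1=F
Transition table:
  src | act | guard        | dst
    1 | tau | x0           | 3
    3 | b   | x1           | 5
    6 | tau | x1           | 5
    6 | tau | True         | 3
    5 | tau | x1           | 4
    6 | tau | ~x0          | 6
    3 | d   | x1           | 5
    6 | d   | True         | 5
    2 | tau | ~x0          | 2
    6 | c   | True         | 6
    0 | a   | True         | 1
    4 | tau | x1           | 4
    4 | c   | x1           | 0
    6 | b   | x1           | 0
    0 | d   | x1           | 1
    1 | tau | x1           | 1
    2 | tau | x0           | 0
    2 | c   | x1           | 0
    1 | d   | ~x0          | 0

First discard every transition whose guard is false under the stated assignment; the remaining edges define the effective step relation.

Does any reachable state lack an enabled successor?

Answer: DEADLOCK-FREE

Trace:
R = {0,1}
  0: a→1  [1 exit(s)]
  1: d→0  [1 exit(s)]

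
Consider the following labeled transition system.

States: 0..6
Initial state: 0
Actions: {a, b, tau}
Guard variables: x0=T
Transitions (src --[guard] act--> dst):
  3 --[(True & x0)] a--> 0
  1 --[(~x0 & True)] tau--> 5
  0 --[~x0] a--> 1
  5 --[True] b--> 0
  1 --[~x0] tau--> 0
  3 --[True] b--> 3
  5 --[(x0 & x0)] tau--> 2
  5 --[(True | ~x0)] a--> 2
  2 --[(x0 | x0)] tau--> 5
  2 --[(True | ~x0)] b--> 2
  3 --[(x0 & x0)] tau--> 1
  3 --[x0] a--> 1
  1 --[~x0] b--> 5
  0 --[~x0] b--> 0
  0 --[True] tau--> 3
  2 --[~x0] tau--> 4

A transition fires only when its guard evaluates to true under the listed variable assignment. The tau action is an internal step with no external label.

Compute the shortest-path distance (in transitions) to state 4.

Answer: UNREACHABLE

Analysis:
BFS to 4:
  L0 = {0}
  L1 = {3}
  L2 = {1}
4 never appears.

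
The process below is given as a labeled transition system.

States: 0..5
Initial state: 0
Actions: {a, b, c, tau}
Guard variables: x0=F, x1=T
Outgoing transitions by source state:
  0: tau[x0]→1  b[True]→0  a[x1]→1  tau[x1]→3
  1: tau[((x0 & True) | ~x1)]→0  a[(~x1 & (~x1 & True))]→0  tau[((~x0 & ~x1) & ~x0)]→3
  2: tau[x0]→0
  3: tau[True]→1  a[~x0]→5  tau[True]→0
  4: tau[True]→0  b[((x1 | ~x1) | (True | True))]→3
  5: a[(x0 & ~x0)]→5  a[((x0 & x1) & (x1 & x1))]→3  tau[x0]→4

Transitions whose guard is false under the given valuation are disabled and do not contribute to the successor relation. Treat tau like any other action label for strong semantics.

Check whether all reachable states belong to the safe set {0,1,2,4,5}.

Answer: INVARIANT VIOLATED at state 3

Trace:
Allowed set {0,1,2,4,5}
Reachable = {0,1,3,5}
  0: safe
  1: safe
  3: outside
  5: safe
witness against invariant: tau → 3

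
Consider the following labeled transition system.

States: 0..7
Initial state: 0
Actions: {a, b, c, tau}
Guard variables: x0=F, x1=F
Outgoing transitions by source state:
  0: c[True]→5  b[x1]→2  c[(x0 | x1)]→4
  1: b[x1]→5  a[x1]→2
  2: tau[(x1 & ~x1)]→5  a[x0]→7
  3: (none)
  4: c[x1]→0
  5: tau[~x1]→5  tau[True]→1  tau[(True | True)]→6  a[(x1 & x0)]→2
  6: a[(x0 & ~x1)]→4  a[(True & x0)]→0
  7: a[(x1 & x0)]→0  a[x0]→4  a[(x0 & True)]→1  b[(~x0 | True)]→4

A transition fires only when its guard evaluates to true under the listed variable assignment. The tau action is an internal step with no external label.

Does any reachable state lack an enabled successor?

R = {0,1,5,6}
  0: c→5  [1 exit(s)]
  1: ∅  [STUCK]
  5: tau→1  tau→5  tau→6  [3 exit(s)]
  6: ∅  [STUCK]
witness 1: c·tau

Answer: DEADLOCK at state 1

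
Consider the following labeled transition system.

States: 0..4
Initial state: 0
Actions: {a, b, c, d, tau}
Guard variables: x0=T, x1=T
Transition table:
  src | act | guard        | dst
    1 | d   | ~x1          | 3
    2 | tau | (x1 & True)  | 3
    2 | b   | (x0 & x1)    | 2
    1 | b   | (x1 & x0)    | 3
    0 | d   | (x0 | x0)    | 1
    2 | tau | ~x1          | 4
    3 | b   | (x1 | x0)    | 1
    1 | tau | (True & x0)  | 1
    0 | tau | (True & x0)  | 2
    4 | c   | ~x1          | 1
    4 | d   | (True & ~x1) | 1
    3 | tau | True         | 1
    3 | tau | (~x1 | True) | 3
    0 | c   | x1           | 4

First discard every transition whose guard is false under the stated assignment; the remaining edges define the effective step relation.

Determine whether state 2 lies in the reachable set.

After dropping false guards: 10 live edges.
Layer 0: {0}
Layer 1: {1,2,4}  now seen {0,1,2,4}
Layer 2: {3}  now seen {0,1,2,3,4}
Reachable = {0,1,2,3,4}
witness 2: tau

Answer: REACHABLE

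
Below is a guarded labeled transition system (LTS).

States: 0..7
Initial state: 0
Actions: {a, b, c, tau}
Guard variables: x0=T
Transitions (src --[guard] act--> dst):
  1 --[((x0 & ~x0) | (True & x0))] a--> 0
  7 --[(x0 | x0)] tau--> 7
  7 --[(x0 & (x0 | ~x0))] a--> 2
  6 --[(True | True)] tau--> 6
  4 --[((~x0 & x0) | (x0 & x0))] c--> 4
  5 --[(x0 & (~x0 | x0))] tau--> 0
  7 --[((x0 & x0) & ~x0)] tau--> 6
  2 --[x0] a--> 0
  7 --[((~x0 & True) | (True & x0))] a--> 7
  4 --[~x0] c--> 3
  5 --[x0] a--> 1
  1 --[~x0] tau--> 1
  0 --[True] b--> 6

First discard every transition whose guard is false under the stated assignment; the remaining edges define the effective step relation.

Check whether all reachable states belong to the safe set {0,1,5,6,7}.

Answer: INVARIANT HOLDS

Trace:
Safe = {0,1,5,6,7}
Reach set: {0,6}
  0: ✓
  6: ✓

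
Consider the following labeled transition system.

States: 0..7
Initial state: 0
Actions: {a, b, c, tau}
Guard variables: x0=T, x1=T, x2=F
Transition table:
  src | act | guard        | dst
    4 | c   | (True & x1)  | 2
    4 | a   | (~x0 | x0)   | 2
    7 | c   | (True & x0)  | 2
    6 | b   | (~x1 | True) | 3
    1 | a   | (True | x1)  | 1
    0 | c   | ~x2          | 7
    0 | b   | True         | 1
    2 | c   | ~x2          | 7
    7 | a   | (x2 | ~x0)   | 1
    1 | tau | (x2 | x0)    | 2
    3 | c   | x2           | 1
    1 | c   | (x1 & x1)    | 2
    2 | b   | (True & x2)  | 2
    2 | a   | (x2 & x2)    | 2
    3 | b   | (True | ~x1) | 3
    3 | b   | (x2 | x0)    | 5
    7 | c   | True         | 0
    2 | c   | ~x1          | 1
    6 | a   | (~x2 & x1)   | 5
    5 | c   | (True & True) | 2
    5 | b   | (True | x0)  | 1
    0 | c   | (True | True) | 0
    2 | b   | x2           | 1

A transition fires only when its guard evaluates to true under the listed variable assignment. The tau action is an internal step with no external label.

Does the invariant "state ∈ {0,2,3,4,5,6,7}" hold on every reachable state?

Answer: INVARIANT VIOLATED at state 1

Trace:
Allowed set {0,2,3,4,5,6,7}
R = {0,1,2,7}
  0: ok
  1: ✗ unsafe
  2: ok
  7: ok
counterexample path to 1: b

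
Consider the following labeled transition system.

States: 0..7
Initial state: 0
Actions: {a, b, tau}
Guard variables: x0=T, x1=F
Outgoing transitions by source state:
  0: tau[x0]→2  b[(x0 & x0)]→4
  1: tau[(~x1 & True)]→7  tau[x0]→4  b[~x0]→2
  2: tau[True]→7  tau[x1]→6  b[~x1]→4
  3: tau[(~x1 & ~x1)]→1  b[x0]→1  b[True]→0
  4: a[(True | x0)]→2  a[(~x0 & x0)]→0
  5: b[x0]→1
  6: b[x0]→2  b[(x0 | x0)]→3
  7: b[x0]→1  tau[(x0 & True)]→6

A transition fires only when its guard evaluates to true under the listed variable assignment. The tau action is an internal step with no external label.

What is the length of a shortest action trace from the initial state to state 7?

Layered search for 7:
  depth 0: {0}
  depth 1: {2,4}
  depth 2: {7}
7 enters at depth 2; path tau·tau

Answer: 2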